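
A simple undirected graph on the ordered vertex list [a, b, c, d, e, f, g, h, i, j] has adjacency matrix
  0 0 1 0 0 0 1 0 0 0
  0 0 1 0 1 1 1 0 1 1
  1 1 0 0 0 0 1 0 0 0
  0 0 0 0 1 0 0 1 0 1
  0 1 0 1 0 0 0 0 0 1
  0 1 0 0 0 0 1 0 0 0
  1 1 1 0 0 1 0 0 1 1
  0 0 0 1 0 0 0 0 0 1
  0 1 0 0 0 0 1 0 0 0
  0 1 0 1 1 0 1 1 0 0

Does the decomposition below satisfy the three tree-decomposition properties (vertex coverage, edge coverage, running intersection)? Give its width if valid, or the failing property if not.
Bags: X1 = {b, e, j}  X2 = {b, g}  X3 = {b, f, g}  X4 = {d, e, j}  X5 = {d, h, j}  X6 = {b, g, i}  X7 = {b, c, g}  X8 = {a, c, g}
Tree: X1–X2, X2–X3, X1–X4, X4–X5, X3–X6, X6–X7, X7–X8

No — edge (j,g) lies in no bag.

A tree decomposition must satisfy three properties: every vertex lies in some bag; for every edge, both endpoints lie together in some bag; and for every vertex, the bags containing it form a connected subtree. Here edge (j,g) lies in no bag, so the decomposition is invalid.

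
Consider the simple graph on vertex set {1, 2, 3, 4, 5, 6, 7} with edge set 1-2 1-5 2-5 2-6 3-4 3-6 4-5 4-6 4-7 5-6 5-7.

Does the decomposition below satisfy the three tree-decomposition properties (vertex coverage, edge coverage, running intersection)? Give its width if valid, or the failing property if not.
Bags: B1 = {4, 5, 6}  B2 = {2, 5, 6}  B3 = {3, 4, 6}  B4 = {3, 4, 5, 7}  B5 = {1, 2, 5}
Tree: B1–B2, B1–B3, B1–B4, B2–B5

No — bags containing vertex 3 are not connected in the tree.

A tree decomposition must satisfy three properties: every vertex lies in some bag; for every edge, both endpoints lie together in some bag; and for every vertex, the bags containing it form a connected subtree. Here bags containing vertex 3 are not connected in the tree, so the decomposition is invalid.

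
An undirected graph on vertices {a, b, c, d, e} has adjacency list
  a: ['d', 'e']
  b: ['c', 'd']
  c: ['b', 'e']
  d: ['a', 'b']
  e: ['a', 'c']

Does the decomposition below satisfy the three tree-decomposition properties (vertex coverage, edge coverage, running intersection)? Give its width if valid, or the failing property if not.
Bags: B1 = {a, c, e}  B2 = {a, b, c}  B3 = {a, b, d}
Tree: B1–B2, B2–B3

Yes; width 2.

Vertex coverage: the bags together contain {a, b, c, d, e}, the full vertex set. Edge coverage: each edge of G has both endpoints in at least one bag. Running intersection: for every vertex, the bags containing it form a connected subtree. All three properties hold, so this is a valid tree decomposition of width max|bag| − 1 = 2, and hence tw(G) ≤ 2.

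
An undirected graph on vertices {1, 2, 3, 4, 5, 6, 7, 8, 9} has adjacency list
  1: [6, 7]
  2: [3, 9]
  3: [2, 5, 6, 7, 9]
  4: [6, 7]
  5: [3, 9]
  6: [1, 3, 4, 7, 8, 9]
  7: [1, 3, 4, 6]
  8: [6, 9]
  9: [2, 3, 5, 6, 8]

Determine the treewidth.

A width-2 tree decomposition is:
Bags: B1 = {3, 6, 7}  B2 = {1, 6, 7}  B3 = {4, 6, 7}  B4 = {3, 6, 9}  B5 = {3, 5, 9}  B6 = {2, 3, 9}  B7 = {6, 8, 9}
Tree: B1–B2, B2–B3, B1–B4, B4–B5, B5–B6, B4–B7
Each bag holds 3 vertices, so the decomposition has width 2, which upper-bounds the treewidth. Conversely, {2, 3, 9} is a clique of size 3, and the vertices of any clique must share a bag in every tree decomposition; so some bag has ≥ 3 vertices and tw(G) ≥ 2. Therefore the treewidth is 2.

2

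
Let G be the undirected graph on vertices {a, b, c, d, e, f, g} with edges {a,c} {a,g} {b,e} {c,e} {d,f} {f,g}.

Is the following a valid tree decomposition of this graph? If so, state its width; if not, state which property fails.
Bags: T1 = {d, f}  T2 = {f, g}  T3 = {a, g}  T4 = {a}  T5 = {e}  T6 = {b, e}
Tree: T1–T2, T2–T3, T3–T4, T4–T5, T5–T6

No — vertex c appears in no bag.

A tree decomposition must satisfy three properties: every vertex lies in some bag; for every edge, both endpoints lie together in some bag; and for every vertex, the bags containing it form a connected subtree. Here vertex c appears in no bag, so the decomposition is invalid.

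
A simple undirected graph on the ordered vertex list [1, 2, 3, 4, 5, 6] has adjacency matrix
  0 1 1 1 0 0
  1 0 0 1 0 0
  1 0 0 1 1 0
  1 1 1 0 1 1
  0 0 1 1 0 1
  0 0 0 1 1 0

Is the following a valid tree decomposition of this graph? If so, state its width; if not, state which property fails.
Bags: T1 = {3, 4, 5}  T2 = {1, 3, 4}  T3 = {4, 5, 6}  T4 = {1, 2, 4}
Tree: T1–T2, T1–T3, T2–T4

Yes; width 2.

Vertex coverage: the bags together contain {1, 2, 3, 4, 5, 6}, the full vertex set. Edge coverage: each edge of G has both endpoints in at least one bag. Running intersection: for every vertex, the bags containing it form a connected subtree. All three properties hold, so this is a valid tree decomposition of width max|bag| − 1 = 2, and hence tw(G) ≤ 2.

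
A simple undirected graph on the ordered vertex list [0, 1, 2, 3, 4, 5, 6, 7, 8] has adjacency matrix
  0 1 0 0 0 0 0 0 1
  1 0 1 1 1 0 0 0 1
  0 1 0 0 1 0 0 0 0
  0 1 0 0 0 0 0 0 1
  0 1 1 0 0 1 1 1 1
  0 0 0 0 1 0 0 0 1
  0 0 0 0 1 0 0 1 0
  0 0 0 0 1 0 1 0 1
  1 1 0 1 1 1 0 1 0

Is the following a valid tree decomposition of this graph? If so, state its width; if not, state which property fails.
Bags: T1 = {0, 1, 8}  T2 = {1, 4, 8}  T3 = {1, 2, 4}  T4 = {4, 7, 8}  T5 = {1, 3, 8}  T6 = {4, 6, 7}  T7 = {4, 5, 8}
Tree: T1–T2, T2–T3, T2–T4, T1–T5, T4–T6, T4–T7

Every vertex of G appears in some bag (union = {0, 1, 2, 3, 4, 5, 6, 7, 8}); every edge is covered by a bag; and for each vertex v the set of bags containing v is connected in the bag tree. The decomposition is therefore valid. The largest bag has 3 vertices, so the width is 2.

Yes; width 2.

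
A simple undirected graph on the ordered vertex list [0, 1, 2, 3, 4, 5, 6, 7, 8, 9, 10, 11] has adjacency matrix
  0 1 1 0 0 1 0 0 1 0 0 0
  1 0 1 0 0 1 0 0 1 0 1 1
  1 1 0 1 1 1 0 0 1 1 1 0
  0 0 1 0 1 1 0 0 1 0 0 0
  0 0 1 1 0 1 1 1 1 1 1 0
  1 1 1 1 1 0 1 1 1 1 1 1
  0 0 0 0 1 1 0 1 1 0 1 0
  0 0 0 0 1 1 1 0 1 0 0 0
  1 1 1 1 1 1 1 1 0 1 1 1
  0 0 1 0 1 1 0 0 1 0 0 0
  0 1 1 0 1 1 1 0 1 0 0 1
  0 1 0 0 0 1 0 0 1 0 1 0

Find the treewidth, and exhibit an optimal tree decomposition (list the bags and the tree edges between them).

Treewidth 4.
One such decomposition:
Bags: B1 = {4, 5, 6, 8, 10}  B2 = {2, 4, 5, 8, 10}  B3 = {1, 2, 5, 8, 10}  B4 = {4, 5, 6, 7, 8}  B5 = {2, 3, 4, 5, 8}  B6 = {1, 5, 8, 10, 11}  B7 = {0, 1, 2, 5, 8}  B8 = {2, 4, 5, 8, 9}
Tree: B1–B2, B2–B3, B1–B4, B2–B5, B3–B6, B3–B7, B5–B8

The largest bag has 5 vertices, giving width 4; this decomposition certifies tw(G) ≤ 4. On the other hand G contains the 5-clique {0, 1, 2, 5, 8}. A clique must lie in a single bag of any decomposition, so no decomposition can have width below 4. Combining the bounds, tw(G) = 4.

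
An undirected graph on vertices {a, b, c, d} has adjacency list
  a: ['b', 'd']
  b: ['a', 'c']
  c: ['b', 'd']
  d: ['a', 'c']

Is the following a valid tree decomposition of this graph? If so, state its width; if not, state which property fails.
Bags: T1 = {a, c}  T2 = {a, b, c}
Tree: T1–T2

No — vertex d appears in no bag.

A tree decomposition must satisfy three properties: every vertex lies in some bag; for every edge, both endpoints lie together in some bag; and for every vertex, the bags containing it form a connected subtree. Here vertex d appears in no bag, so the decomposition is invalid.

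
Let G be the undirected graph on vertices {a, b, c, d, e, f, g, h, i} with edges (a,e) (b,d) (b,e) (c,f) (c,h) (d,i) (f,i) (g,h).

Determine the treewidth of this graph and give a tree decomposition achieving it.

Treewidth 1.
One optimal decomposition is:
Bags: B1 = {a, e}  B2 = {b, e}  B3 = {b, d}  B4 = {d, i}  B5 = {f, i}  B6 = {c, f}  B7 = {c, h}  B8 = {g, h}
Tree: B1–B2, B2–B3, B3–B4, B4–B5, B5–B6, B6–B7, B7–B8

Each bag holds 2 vertices, so the decomposition has width 1, which upper-bounds the treewidth. Any graph with an edge has treewidth ≥ 1, and G has the edge a–e. Combining the bounds, tw(G) = 1.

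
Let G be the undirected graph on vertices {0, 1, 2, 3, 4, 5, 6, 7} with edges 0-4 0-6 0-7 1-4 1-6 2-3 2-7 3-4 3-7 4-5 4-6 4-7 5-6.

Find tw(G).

A width-2 tree decomposition is:
Bags: B1 = {0, 4, 6}  B2 = {4, 5, 6}  B3 = {0, 4, 7}  B4 = {3, 4, 7}  B5 = {1, 4, 6}  B6 = {2, 3, 7}
Tree: B1–B2, B1–B3, B3–B4, B2–B5, B4–B6
Every bag has size at most 3, so the width is 3 − 1 = 2 and tw(G) ≤ 2. Conversely, {2, 3, 7} is a clique of size 3, and the vertices of any clique must share a bag in every tree decomposition; so some bag has ≥ 3 vertices and tw(G) ≥ 2. Hence tw(G) = 2 exactly.

2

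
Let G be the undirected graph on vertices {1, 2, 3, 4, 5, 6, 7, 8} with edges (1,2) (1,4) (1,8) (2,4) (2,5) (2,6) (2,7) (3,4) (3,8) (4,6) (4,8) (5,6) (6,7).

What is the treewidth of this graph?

A width-2 tree decomposition is:
Bags: B1 = {2, 4, 6}  B2 = {1, 2, 4}  B3 = {2, 6, 7}  B4 = {2, 5, 6}  B5 = {1, 4, 8}  B6 = {3, 4, 8}
Tree: B1–B2, B1–B3, B3–B4, B2–B5, B5–B6
Each bag holds 3 vertices, so the decomposition has width 2, which upper-bounds the treewidth. On the other hand G contains the 3-clique {1, 4, 8}. A clique must lie in a single bag of any decomposition, so no decomposition can have width below 2. Therefore the treewidth is 2.

2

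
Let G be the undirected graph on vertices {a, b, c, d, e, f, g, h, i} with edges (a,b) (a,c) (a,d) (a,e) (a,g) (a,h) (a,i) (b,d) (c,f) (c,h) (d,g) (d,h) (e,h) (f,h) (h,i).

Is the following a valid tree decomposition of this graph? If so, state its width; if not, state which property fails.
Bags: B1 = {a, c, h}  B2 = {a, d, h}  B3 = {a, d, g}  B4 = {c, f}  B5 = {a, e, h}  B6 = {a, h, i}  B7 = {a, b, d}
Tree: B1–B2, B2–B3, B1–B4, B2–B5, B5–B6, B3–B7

No — edge (h,f) lies in no bag.

A tree decomposition must satisfy three properties: every vertex lies in some bag; for every edge, both endpoints lie together in some bag; and for every vertex, the bags containing it form a connected subtree. Here edge (h,f) lies in no bag, so the decomposition is invalid.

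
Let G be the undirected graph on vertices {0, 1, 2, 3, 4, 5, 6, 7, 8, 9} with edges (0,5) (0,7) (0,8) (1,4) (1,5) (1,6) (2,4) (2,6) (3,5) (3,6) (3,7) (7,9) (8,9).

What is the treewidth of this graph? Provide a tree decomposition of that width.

Each bag holds 3 vertices, so the decomposition has width 2, which upper-bounds the treewidth. The edges 8–9–7–0–8 form a cycle, so G is not a tree and its treewidth is at least 2. Combining the bounds, tw(G) = 2.

Treewidth 2.
One optimal decomposition is:
Bags: B1 = {0, 8, 9}  B2 = {0, 7, 9}  B3 = {0, 5, 7}  B4 = {3, 5, 7}  B5 = {1, 3, 5}  B6 = {1, 3, 6}  B7 = {1, 4, 6}  B8 = {2, 4, 6}
Tree: B1–B2, B2–B3, B3–B4, B4–B5, B5–B6, B6–B7, B7–B8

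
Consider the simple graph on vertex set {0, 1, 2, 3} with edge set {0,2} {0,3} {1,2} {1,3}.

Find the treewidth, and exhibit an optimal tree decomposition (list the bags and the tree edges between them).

Treewidth 2.
One such decomposition:
Bags: B1 = {0, 1, 2}  B2 = {0, 1, 3}
Tree: B1–B2

Every bag has size at most 3, so the width is 3 − 1 = 2 and tw(G) ≤ 2. The edges 1–2–0–3–1 form a cycle, so G is not a tree and its treewidth is at least 2. The upper and lower bounds meet at 2, so that is the treewidth.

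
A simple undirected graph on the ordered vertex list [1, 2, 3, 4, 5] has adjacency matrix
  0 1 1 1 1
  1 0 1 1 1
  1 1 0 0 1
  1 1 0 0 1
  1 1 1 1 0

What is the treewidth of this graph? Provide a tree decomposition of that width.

Each bag holds 4 vertices, so the decomposition has width 3, which upper-bounds the treewidth. On the other hand G contains the 4-clique {1, 2, 3, 5}. A clique must lie in a single bag of any decomposition, so no decomposition can have width below 3. Therefore the treewidth is 3.

Treewidth 3.
One optimal decomposition is:
Bags: B1 = {1, 2, 3, 5}  B2 = {1, 2, 4, 5}
Tree: B1–B2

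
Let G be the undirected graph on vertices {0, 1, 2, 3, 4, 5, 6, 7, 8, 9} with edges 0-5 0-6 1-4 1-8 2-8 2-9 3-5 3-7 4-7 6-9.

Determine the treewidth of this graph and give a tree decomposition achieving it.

Treewidth 2.
Bags: B1 = {0, 6, 9}  B2 = {0, 2, 9}  B3 = {0, 2, 8}  B4 = {0, 1, 8}  B5 = {0, 1, 4}  B6 = {0, 4, 7}  B7 = {0, 3, 7}  B8 = {0, 3, 5}
Tree: B1–B2, B2–B3, B3–B4, B4–B5, B5–B6, B6–B7, B7–B8

Each bag holds 3 vertices, so the decomposition has width 2, which upper-bounds the treewidth. The edges 0–6–9–2–8–1–4–7–3–5–0 form a cycle, so G is not a tree and its treewidth is at least 2. Hence tw(G) = 2 exactly.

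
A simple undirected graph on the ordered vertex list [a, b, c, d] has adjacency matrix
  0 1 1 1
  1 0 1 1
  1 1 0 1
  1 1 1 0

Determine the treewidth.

A width-3 tree decomposition is:
Bags: B1 = {a, b, c, d}
Tree: (single bag)
A single bag containing all 4 vertices is trivially a valid decomposition of width 3. Conversely, {a, b, c, d} is a clique of size 4, and the vertices of any clique must share a bag in every tree decomposition; so some bag has ≥ 4 vertices and tw(G) ≥ 3. Therefore the treewidth is 3.

3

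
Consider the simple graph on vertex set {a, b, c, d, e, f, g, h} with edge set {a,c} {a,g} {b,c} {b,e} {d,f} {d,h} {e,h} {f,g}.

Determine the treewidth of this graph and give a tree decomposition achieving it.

Treewidth 2.
One such decomposition:
Bags: B1 = {a, c, g}  B2 = {c, f, g}  B3 = {c, d, f}  B4 = {c, d, h}  B5 = {c, e, h}  B6 = {b, c, e}
Tree: B1–B2, B2–B3, B3–B4, B4–B5, B5–B6

Each bag holds 3 vertices, so the decomposition has width 2, which upper-bounds the treewidth. Since c–a–g–f–d–h–e–b–c is a cycle in G, G is not acyclic. Forests are exactly the graphs of treewidth ≤ 1, so tw(G) ≥ 2. Combining the bounds, tw(G) = 2.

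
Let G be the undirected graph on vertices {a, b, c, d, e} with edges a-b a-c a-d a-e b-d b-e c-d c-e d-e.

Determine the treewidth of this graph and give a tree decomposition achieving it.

Treewidth 3.
One optimal decomposition is:
Bags: B1 = {a, c, d, e}  B2 = {a, b, d, e}
Tree: B1–B2

Every bag has size at most 4, so the width is 4 − 1 = 3 and tw(G) ≤ 3. On the other hand G contains the 4-clique {a, c, d, e}. A clique must lie in a single bag of any decomposition, so no decomposition can have width below 3. Combining the bounds, tw(G) = 3.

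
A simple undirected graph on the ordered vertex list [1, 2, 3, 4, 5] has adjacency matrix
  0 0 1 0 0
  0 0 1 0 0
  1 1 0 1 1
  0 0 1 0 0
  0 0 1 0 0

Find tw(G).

A width-1 tree decomposition is:
Bags: B1 = {3, 5}  B2 = {3, 4}  B3 = {2, 3}  B4 = {1, 3}
Tree: B1–B2, B2–B3, B2–B4
Every bag has size at most 2, so the width is 2 − 1 = 1 and tw(G) ≤ 1. Any graph with an edge has treewidth ≥ 1, and G has the edge 5–3. Hence tw(G) = 1 exactly.

1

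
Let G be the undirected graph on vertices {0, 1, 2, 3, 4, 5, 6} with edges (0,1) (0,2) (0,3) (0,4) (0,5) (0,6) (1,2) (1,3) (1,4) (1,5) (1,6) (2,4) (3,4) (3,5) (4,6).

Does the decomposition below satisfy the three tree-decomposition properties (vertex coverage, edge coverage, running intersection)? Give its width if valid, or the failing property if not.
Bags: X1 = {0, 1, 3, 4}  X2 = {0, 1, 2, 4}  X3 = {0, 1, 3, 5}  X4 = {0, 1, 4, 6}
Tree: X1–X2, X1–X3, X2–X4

Yes; width 3.

Vertex coverage: the bags together contain {0, 1, 2, 3, 4, 5, 6}, the full vertex set. Edge coverage: each edge of G has both endpoints in at least one bag. Running intersection: for every vertex, the bags containing it form a connected subtree. All three properties hold, so this is a valid tree decomposition of width max|bag| − 1 = 3, and hence tw(G) ≤ 3.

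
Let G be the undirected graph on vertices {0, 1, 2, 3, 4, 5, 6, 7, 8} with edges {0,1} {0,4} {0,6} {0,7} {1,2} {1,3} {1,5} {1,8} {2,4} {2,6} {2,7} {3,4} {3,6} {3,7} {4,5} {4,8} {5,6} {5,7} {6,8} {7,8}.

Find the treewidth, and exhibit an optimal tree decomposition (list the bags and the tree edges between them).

Treewidth 4.
Bags: B1 = {1, 4, 6, 7, 8}  B2 = {1, 4, 5, 6, 7}  B3 = {1, 2, 4, 6, 7}  B4 = {0, 1, 4, 6, 7}  B5 = {1, 3, 4, 6, 7}
Tree: B1–B2, B2–B3, B3–B4, B4–B5

The largest bag has 5 vertices, giving width 4; this decomposition certifies tw(G) ≤ 4. For the lower bound: the 5 vertex sets {1,8}, {4,5}, {2,6}, {7}, {0} are disjoint, each induces a connected subgraph, and every pair is joined by at least one edge of G. Contracting each set to a single vertex therefore yields K_{5} as a minor, and since treewidth is minor-monotone, tw(G) ≥ tw(K_{5}) = 4. Combining the bounds, tw(G) = 4.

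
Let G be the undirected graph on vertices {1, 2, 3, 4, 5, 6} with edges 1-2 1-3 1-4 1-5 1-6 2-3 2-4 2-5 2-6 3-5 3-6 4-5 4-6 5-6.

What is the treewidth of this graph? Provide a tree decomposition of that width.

Treewidth 4.
One such decomposition:
Bags: B1 = {1, 2, 4, 5, 6}  B2 = {1, 2, 3, 5, 6}
Tree: B1–B2

The largest bag has 5 vertices, giving width 4; this decomposition certifies tw(G) ≤ 4. For the lower bound, the 5 vertices {1, 2, 3, 5, 6} are pairwise adjacent, and any tree decomposition puts a clique entirely inside one bag — forcing width ≥ 4. Therefore the treewidth is 4.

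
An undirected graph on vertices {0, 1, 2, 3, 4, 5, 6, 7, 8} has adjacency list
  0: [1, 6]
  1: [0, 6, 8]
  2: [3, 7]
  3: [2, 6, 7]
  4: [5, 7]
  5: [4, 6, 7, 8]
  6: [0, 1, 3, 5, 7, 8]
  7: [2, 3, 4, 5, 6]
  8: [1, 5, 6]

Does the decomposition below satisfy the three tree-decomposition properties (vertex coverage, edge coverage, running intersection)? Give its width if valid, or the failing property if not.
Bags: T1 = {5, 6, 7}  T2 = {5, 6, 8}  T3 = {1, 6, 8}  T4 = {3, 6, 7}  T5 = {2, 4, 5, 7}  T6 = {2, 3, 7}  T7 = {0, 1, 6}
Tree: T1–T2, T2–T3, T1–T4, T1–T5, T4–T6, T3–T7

A tree decomposition must satisfy three properties: every vertex lies in some bag; for every edge, both endpoints lie together in some bag; and for every vertex, the bags containing it form a connected subtree. Here bags containing vertex 2 are not connected in the tree, so the decomposition is invalid.

No — bags containing vertex 2 are not connected in the tree.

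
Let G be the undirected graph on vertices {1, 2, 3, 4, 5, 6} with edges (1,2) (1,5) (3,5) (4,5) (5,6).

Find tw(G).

1

A width-1 tree decomposition is:
Bags: B1 = {1, 5}  B2 = {1, 2}  B3 = {5, 6}  B4 = {3, 5}  B5 = {4, 5}
Tree: B1–B2, B1–B3, B1–B4, B3–B5
The largest bag has 2 vertices, giving width 1; this decomposition certifies tw(G) ≤ 1. G has an edge, so its treewidth is at least 1. The upper and lower bounds meet at 1, so that is the treewidth.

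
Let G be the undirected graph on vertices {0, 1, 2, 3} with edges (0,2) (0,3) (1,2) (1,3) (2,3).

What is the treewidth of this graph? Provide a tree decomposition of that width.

Each bag holds 3 vertices, so the decomposition has width 2, which upper-bounds the treewidth. On the other hand G contains the 3-clique {0, 2, 3}. A clique must lie in a single bag of any decomposition, so no decomposition can have width below 2. Therefore the treewidth is 2.

Treewidth 2.
One optimal decomposition is:
Bags: B1 = {1, 2, 3}  B2 = {0, 2, 3}
Tree: B1–B2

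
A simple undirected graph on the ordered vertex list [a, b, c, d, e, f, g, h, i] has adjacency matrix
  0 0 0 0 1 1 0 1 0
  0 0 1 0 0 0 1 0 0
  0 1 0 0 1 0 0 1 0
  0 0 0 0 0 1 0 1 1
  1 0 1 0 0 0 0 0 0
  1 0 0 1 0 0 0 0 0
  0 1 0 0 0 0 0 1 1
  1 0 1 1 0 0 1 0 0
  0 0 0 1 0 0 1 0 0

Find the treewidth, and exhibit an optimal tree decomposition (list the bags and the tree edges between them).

Each bag holds 4 vertices, so the decomposition has width 3, which upper-bounds the treewidth. For the lower bound: the 4 vertex sets {b,g,i}, {c}, {h}, {a,d,e,f} are disjoint, each induces a connected subgraph, and every pair is joined by at least one edge of G. Contracting each set to a single vertex therefore yields K_{4} as a minor, and since treewidth is minor-monotone, tw(G) ≥ tw(K_{4}) = 3. Hence tw(G) = 3 exactly.

Treewidth 3.
One such decomposition:
Bags: B1 = {b, c, g, i}  B2 = {c, g, h, i}  B3 = {c, d, h, i}  B4 = {c, d, e, h}  B5 = {a, d, e, h}  B6 = {a, d, e, f}
Tree: B1–B2, B2–B3, B3–B4, B4–B5, B5–B6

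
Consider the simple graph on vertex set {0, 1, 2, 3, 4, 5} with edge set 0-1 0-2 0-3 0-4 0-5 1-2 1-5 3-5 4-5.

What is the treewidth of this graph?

2

A width-2 tree decomposition is:
Bags: B1 = {0, 1, 2}  B2 = {0, 1, 5}  B3 = {0, 4, 5}  B4 = {0, 3, 5}
Tree: B1–B2, B2–B3, B2–B4
Every bag has size at most 3, so the width is 3 − 1 = 2 and tw(G) ≤ 2. Conversely, {0, 1, 2} is a clique of size 3, and the vertices of any clique must share a bag in every tree decomposition; so some bag has ≥ 3 vertices and tw(G) ≥ 2. The upper and lower bounds meet at 2, so that is the treewidth.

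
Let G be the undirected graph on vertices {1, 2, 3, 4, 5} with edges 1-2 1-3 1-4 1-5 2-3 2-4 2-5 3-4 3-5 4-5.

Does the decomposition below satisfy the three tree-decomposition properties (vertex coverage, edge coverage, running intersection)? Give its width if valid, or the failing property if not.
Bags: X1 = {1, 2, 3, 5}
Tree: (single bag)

A tree decomposition must satisfy three properties: every vertex lies in some bag; for every edge, both endpoints lie together in some bag; and for every vertex, the bags containing it form a connected subtree. Here vertex 4 appears in no bag, so the decomposition is invalid.

No — vertex 4 appears in no bag.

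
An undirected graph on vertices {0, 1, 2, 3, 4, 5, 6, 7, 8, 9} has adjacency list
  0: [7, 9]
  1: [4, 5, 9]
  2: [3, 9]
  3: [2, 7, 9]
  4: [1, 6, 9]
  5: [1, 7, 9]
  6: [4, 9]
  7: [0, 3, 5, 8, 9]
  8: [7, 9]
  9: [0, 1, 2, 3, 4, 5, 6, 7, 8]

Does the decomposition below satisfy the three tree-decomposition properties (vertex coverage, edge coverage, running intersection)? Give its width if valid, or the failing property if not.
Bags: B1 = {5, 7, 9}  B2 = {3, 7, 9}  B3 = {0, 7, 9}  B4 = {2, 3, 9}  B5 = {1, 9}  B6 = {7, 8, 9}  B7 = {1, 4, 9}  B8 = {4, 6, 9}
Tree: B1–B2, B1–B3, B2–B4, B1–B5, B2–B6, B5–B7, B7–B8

No — edge (5,1) lies in no bag.

A tree decomposition must satisfy three properties: every vertex lies in some bag; for every edge, both endpoints lie together in some bag; and for every vertex, the bags containing it form a connected subtree. Here edge (5,1) lies in no bag, so the decomposition is invalid.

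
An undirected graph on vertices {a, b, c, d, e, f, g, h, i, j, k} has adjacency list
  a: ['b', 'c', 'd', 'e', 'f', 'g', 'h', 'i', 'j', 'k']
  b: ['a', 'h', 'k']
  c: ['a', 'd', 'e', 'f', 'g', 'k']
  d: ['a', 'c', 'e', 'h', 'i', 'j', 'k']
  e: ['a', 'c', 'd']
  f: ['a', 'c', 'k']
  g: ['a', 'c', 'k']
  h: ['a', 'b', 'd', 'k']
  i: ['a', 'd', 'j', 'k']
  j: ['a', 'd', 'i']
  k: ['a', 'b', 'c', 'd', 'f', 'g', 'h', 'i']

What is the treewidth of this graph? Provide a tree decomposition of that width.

Treewidth 3.
One such decomposition:
Bags: B1 = {a, c, d, k}  B2 = {a, d, h, k}  B3 = {a, b, h, k}  B4 = {a, c, f, k}  B5 = {a, d, i, k}  B6 = {a, d, i, j}  B7 = {a, c, g, k}  B8 = {a, c, d, e}
Tree: B1–B2, B2–B3, B1–B4, B1–B5, B5–B6, B4–B7, B1–B8

Each bag holds 4 vertices, so the decomposition has width 3, which upper-bounds the treewidth. On the other hand G contains the 4-clique {a, d, i, j}. A clique must lie in a single bag of any decomposition, so no decomposition can have width below 3. Hence tw(G) = 3 exactly.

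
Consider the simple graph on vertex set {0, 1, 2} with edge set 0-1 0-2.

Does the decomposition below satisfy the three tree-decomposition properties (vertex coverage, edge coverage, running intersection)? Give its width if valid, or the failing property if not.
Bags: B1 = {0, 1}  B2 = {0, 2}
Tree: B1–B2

Every vertex of G appears in some bag (union = {0, 1, 2}); every edge is covered by a bag; and for each vertex v the set of bags containing v is connected in the bag tree. The decomposition is therefore valid. The largest bag has 2 vertices, so the width is 1.

Yes; width 1.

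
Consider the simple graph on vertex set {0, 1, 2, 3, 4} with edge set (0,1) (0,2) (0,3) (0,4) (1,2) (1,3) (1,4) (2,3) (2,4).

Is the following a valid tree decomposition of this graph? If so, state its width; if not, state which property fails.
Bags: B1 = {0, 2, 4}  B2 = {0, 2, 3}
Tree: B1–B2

A tree decomposition must satisfy three properties: every vertex lies in some bag; for every edge, both endpoints lie together in some bag; and for every vertex, the bags containing it form a connected subtree. Here vertex 1 appears in no bag, so the decomposition is invalid.

No — vertex 1 appears in no bag.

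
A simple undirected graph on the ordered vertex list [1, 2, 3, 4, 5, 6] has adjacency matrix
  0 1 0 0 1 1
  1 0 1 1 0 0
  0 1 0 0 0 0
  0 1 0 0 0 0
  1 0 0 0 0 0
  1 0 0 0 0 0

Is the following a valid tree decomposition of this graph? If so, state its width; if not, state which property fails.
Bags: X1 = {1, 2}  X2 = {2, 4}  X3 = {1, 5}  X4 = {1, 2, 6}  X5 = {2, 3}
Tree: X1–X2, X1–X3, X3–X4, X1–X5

No — bags containing vertex 2 are not connected in the tree.

A tree decomposition must satisfy three properties: every vertex lies in some bag; for every edge, both endpoints lie together in some bag; and for every vertex, the bags containing it form a connected subtree. Here bags containing vertex 2 are not connected in the tree, so the decomposition is invalid.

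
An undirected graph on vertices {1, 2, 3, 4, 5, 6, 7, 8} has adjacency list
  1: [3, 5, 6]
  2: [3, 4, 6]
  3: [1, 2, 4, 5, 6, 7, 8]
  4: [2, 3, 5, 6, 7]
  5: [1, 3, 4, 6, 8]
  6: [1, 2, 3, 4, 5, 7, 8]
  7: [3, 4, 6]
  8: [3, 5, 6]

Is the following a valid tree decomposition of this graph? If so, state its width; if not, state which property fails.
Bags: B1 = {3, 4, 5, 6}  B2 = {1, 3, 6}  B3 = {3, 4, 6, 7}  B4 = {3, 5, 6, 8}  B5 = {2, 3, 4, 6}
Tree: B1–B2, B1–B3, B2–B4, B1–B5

A tree decomposition must satisfy three properties: every vertex lies in some bag; for every edge, both endpoints lie together in some bag; and for every vertex, the bags containing it form a connected subtree. Here edge (5,1) lies in no bag, so the decomposition is invalid.

No — edge (5,1) lies in no bag.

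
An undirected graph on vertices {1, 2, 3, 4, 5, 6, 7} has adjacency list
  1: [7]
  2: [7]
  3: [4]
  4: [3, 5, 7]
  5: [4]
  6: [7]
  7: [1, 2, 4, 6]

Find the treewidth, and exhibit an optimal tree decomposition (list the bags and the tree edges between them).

The largest bag has 2 vertices, giving width 1; this decomposition certifies tw(G) ≤ 1. Any graph with an edge has treewidth ≥ 1, and G has the edge 7–4. The upper and lower bounds meet at 1, so that is the treewidth.

Treewidth 1.
Bags: B1 = {4, 7}  B2 = {2, 7}  B3 = {3, 4}  B4 = {4, 5}  B5 = {1, 7}  B6 = {6, 7}
Tree: B1–B2, B1–B3, B1–B4, B2–B5, B2–B6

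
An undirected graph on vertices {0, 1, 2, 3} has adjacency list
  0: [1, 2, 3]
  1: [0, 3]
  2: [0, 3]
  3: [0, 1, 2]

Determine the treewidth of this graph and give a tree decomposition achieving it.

Every bag has size at most 3, so the width is 3 − 1 = 2 and tw(G) ≤ 2. On the other hand G contains the 3-clique {0, 1, 3}. A clique must lie in a single bag of any decomposition, so no decomposition can have width below 2. Combining the bounds, tw(G) = 2.

Treewidth 2.
Bags: B1 = {0, 2, 3}  B2 = {0, 1, 3}
Tree: B1–B2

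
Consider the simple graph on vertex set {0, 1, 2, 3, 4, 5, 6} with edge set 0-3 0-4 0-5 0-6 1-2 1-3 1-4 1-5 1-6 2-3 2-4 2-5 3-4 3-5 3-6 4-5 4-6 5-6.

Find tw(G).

4

A width-4 tree decomposition is:
Bags: B1 = {1, 3, 4, 5, 6}  B2 = {0, 3, 4, 5, 6}  B3 = {1, 2, 3, 4, 5}
Tree: B1–B2, B1–B3
Every bag has size at most 5, so the width is 5 − 1 = 4 and tw(G) ≤ 4. For the lower bound, the 5 vertices {0, 3, 4, 5, 6} are pairwise adjacent, and any tree decomposition puts a clique entirely inside one bag — forcing width ≥ 4. The upper and lower bounds meet at 4, so that is the treewidth.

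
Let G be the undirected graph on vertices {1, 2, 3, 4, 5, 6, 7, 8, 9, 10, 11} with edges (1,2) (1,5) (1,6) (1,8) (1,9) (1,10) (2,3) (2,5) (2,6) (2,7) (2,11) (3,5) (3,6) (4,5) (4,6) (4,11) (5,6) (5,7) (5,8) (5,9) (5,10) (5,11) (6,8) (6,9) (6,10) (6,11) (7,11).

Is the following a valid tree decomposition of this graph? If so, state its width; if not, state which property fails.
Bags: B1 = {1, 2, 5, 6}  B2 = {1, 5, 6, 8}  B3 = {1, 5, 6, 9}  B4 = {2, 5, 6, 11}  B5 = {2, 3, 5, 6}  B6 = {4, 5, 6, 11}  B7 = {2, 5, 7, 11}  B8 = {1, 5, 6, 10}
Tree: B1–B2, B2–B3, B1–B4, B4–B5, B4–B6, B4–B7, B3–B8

Vertex coverage: the bags together contain {1, 2, 3, 4, 5, 6, 7, 8, 9, 10, 11}, the full vertex set. Edge coverage: each edge of G has both endpoints in at least one bag. Running intersection: for every vertex, the bags containing it form a connected subtree. All three properties hold, so this is a valid tree decomposition of width max|bag| − 1 = 3, and hence tw(G) ≤ 3.

Yes; width 3.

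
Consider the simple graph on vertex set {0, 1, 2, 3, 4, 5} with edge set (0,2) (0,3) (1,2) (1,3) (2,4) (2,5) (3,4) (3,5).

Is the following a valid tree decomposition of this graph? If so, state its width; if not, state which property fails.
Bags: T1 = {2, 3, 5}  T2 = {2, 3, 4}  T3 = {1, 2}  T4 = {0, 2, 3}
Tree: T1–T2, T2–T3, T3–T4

No — edge (3,1) lies in no bag.

A tree decomposition must satisfy three properties: every vertex lies in some bag; for every edge, both endpoints lie together in some bag; and for every vertex, the bags containing it form a connected subtree. Here edge (3,1) lies in no bag, so the decomposition is invalid.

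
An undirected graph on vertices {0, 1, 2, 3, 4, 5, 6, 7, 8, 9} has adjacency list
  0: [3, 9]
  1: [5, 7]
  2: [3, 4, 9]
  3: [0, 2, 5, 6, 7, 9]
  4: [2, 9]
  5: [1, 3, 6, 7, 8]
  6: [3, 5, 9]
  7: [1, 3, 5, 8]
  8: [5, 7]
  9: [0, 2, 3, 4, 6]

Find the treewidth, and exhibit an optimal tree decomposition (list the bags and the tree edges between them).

Treewidth 2.
One such decomposition:
Bags: B1 = {3, 6, 9}  B2 = {0, 3, 9}  B3 = {3, 5, 6}  B4 = {3, 5, 7}  B5 = {2, 3, 9}  B6 = {1, 5, 7}  B7 = {2, 4, 9}  B8 = {5, 7, 8}
Tree: B1–B2, B1–B3, B3–B4, B2–B5, B4–B6, B5–B7, B6–B8

Every bag has size at most 3, so the width is 3 − 1 = 2 and tw(G) ≤ 2. Conversely, {5, 7, 8} is a clique of size 3, and the vertices of any clique must share a bag in every tree decomposition; so some bag has ≥ 3 vertices and tw(G) ≥ 2. Therefore the treewidth is 2.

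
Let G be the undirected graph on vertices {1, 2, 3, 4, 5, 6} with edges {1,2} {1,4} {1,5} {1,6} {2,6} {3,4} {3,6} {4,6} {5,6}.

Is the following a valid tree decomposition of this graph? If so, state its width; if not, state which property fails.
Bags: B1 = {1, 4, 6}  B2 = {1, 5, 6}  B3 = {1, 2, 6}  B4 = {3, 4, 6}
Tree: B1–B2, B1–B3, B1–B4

Every vertex of G appears in some bag (union = {1, 2, 3, 4, 5, 6}); every edge is covered by a bag; and for each vertex v the set of bags containing v is connected in the bag tree. The decomposition is therefore valid. The largest bag has 3 vertices, so the width is 2.

Yes; width 2.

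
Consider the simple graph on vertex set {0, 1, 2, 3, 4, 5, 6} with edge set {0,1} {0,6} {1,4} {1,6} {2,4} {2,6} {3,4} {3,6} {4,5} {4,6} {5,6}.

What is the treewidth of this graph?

A width-2 tree decomposition is:
Bags: B1 = {2, 4, 6}  B2 = {3, 4, 6}  B3 = {1, 4, 6}  B4 = {0, 1, 6}  B5 = {4, 5, 6}
Tree: B1–B2, B1–B3, B3–B4, B3–B5
The largest bag has 3 vertices, giving width 2; this decomposition certifies tw(G) ≤ 2. On the other hand G contains the 3-clique {0, 1, 6}. A clique must lie in a single bag of any decomposition, so no decomposition can have width below 2. Hence tw(G) = 2 exactly.

2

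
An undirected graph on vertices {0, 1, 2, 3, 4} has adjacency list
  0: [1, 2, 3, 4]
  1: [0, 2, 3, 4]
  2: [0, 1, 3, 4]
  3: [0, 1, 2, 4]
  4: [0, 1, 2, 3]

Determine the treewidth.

A width-4 tree decomposition is:
Bags: B1 = {0, 1, 2, 3, 4}
Tree: (single bag)
With just one bag of size 5, the width is 5 − 1 = 4, so tw(G) ≤ 4. For the lower bound, the 5 vertices {0, 1, 2, 3, 4} are pairwise adjacent, and any tree decomposition puts a clique entirely inside one bag — forcing width ≥ 4. Hence tw(G) = 4 exactly.

4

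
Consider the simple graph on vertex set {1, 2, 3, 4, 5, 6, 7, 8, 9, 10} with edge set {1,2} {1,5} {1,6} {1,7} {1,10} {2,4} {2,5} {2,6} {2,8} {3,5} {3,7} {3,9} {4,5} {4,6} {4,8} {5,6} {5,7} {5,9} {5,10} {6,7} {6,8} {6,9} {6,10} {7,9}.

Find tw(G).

3

A width-3 tree decomposition is:
Bags: B1 = {1, 2, 5, 6}  B2 = {2, 4, 5, 6}  B3 = {2, 4, 6, 8}  B4 = {1, 5, 6, 10}  B5 = {1, 5, 6, 7}  B6 = {5, 6, 7, 9}  B7 = {3, 5, 7, 9}
Tree: B1–B2, B2–B3, B1–B4, B1–B5, B5–B6, B6–B7
Each bag holds 4 vertices, so the decomposition has width 3, which upper-bounds the treewidth. Conversely, {2, 4, 6, 8} is a clique of size 4, and the vertices of any clique must share a bag in every tree decomposition; so some bag has ≥ 4 vertices and tw(G) ≥ 3. Therefore the treewidth is 3.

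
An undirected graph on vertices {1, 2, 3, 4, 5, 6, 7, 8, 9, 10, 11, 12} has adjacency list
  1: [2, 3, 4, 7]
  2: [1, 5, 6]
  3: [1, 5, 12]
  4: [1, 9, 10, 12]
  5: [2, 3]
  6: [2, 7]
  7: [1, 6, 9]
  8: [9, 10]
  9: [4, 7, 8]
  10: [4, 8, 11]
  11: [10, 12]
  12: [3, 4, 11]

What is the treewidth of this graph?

A width-3 tree decomposition is:
Bags: B1 = {8, 10, 11, 12}  B2 = {4, 8, 10, 12}  B3 = {4, 8, 9, 12}  B4 = {3, 4, 9, 12}  B5 = {1, 3, 4, 9}  B6 = {1, 3, 7, 9}  B7 = {1, 3, 5, 7}  B8 = {1, 2, 5, 7}  B9 = {2, 5, 6, 7}
Tree: B1–B2, B2–B3, B3–B4, B4–B5, B5–B6, B6–B7, B7–B8, B8–B9
Each bag holds 4 vertices, so the decomposition has width 3, which upper-bounds the treewidth. For the lower bound: the 4 vertex sets {8,10,11}, {12}, {4}, {1,3,7,9} are disjoint, each induces a connected subgraph, and every pair is joined by at least one edge of G. Contracting each set to a single vertex therefore yields K_{4} as a minor, and since treewidth is minor-monotone, tw(G) ≥ tw(K_{4}) = 3. Combining the bounds, tw(G) = 3.

3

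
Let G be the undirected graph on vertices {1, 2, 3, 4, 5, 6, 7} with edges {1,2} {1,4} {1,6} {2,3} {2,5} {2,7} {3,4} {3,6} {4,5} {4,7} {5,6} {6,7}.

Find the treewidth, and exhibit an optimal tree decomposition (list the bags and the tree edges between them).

Treewidth 3.
Bags: B1 = {1, 2, 4, 6}  B2 = {2, 4, 5, 6}  B3 = {2, 3, 4, 6}  B4 = {2, 4, 6, 7}
Tree: B1–B2, B2–B3, B3–B4

Each bag holds 4 vertices, so the decomposition has width 3, which upper-bounds the treewidth. For the lower bound: the 4 vertex sets {1,6}, {4,5}, {2}, {3} are disjoint, each induces a connected subgraph, and every pair is joined by at least one edge of G. Contracting each set to a single vertex therefore yields K_{4} as a minor, and since treewidth is minor-monotone, tw(G) ≥ tw(K_{4}) = 3. The upper and lower bounds meet at 3, so that is the treewidth.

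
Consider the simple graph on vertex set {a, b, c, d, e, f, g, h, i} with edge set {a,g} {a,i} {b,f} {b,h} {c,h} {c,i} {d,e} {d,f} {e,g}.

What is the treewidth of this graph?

A width-2 tree decomposition is:
Bags: B1 = {a, g, i}  B2 = {e, g, i}  B3 = {d, e, i}  B4 = {d, f, i}  B5 = {b, f, i}  B6 = {b, h, i}  B7 = {c, h, i}
Tree: B1–B2, B2–B3, B3–B4, B4–B5, B5–B6, B6–B7
The largest bag has 3 vertices, giving width 2; this decomposition certifies tw(G) ≤ 2. Since i–a–g–e–d–f–b–h–c–i is a cycle in G, G is not acyclic. Forests are exactly the graphs of treewidth ≤ 1, so tw(G) ≥ 2. Hence tw(G) = 2 exactly.

2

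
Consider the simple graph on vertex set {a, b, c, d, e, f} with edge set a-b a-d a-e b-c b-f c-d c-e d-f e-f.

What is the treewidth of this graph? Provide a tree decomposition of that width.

Treewidth 3.
One such decomposition:
Bags: B1 = {b, d, e, f}  B2 = {a, b, d, e}  B3 = {b, c, d, e}
Tree: B1–B2, B2–B3

Each bag holds 4 vertices, so the decomposition has width 3, which upper-bounds the treewidth. For the lower bound: the 4 vertex sets {b,f}, {a,d}, {e}, {c} are disjoint, each induces a connected subgraph, and every pair is joined by at least one edge of G. Contracting each set to a single vertex therefore yields K_{4} as a minor, and since treewidth is minor-monotone, tw(G) ≥ tw(K_{4}) = 3. Combining the bounds, tw(G) = 3.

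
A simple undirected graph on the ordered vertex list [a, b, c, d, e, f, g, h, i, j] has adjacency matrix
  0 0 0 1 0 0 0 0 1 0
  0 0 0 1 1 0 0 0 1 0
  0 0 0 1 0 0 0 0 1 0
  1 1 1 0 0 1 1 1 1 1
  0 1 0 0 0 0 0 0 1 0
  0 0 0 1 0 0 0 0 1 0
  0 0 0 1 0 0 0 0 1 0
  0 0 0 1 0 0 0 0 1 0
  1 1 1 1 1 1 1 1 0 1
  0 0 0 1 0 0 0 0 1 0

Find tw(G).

A width-2 tree decomposition is:
Bags: B1 = {a, d, i}  B2 = {d, g, i}  B3 = {b, d, i}  B4 = {d, f, i}  B5 = {d, h, i}  B6 = {c, d, i}  B7 = {b, e, i}  B8 = {d, i, j}
Tree: B1–B2, B1–B3, B2–B4, B2–B5, B5–B6, B3–B7, B1–B8
Every bag has size at most 3, so the width is 3 − 1 = 2 and tw(G) ≤ 2. For the lower bound, the 3 vertices {d, f, i} are pairwise adjacent, and any tree decomposition puts a clique entirely inside one bag — forcing width ≥ 2. Therefore the treewidth is 2.

2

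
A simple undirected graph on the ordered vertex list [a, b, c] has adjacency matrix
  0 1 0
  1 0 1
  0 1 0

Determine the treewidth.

1

A width-1 tree decomposition is:
Bags: B1 = {a, b}  B2 = {b, c}
Tree: B1–B2
Every bag has size at most 2, so the width is 2 − 1 = 1 and tw(G) ≤ 1. Since G has at least one edge (e.g. b–a), it is not an edgeless graph, so tw(G) ≥ 1. Therefore the treewidth is 1.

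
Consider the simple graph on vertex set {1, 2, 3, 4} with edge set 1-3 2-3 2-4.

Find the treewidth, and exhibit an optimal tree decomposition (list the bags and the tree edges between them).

Treewidth 1.
Bags: B1 = {1, 3}  B2 = {2, 3}  B3 = {2, 4}
Tree: B1–B2, B2–B3

Every bag has size at most 2, so the width is 2 − 1 = 1 and tw(G) ≤ 1. G has an edge, so its treewidth is at least 1. Combining the bounds, tw(G) = 1.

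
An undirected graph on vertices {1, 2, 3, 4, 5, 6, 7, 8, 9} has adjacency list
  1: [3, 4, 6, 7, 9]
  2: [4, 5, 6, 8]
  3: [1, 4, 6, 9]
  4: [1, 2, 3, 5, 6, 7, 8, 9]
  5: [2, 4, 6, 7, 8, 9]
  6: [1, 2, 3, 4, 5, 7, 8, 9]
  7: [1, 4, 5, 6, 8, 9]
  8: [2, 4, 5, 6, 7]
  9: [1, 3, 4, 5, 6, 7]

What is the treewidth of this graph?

A width-4 tree decomposition is:
Bags: B1 = {4, 5, 6, 7, 8}  B2 = {4, 5, 6, 7, 9}  B3 = {1, 4, 6, 7, 9}  B4 = {2, 4, 5, 6, 8}  B5 = {1, 3, 4, 6, 9}
Tree: B1–B2, B2–B3, B1–B4, B3–B5
The largest bag has 5 vertices, giving width 4; this decomposition certifies tw(G) ≤ 4. Conversely, {1, 3, 4, 6, 9} is a clique of size 5, and the vertices of any clique must share a bag in every tree decomposition; so some bag has ≥ 5 vertices and tw(G) ≥ 4. The upper and lower bounds meet at 4, so that is the treewidth.

4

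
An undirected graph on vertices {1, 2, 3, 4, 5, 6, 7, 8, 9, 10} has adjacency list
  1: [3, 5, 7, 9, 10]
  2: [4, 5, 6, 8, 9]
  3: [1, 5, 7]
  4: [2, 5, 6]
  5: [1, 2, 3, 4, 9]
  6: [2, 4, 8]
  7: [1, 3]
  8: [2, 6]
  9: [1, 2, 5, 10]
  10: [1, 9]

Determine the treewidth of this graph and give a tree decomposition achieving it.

Treewidth 2.
Bags: B1 = {2, 4, 6}  B2 = {2, 4, 5}  B3 = {2, 5, 9}  B4 = {1, 5, 9}  B5 = {1, 9, 10}  B6 = {1, 3, 5}  B7 = {1, 3, 7}  B8 = {2, 6, 8}
Tree: B1–B2, B2–B3, B3–B4, B4–B5, B4–B6, B6–B7, B1–B8

Every bag has size at most 3, so the width is 3 − 1 = 2 and tw(G) ≤ 2. For the lower bound, the 3 vertices {1, 9, 10} are pairwise adjacent, and any tree decomposition puts a clique entirely inside one bag — forcing width ≥ 2. The upper and lower bounds meet at 2, so that is the treewidth.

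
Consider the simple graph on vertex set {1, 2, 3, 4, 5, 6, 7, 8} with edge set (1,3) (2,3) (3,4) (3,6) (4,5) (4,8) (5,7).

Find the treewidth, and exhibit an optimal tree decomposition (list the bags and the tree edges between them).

Treewidth 1.
Bags: B1 = {3, 4}  B2 = {4, 8}  B3 = {4, 5}  B4 = {3, 6}  B5 = {2, 3}  B6 = {1, 3}  B7 = {5, 7}
Tree: B1–B2, B1–B3, B1–B4, B4–B5, B4–B6, B3–B7

Each bag holds 2 vertices, so the decomposition has width 1, which upper-bounds the treewidth. G has an edge, so its treewidth is at least 1. Combining the bounds, tw(G) = 1.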